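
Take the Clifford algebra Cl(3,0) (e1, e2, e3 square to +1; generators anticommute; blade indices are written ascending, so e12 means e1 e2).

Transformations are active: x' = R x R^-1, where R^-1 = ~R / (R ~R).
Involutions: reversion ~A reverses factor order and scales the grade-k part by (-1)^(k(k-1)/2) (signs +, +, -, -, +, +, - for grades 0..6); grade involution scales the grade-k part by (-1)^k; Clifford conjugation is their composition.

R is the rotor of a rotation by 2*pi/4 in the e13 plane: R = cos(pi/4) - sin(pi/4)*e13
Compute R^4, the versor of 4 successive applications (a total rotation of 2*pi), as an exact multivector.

Because a rotor carries half the rotation angle, composing 4 copies of this e13-plane rotor multiplies the phase: 4*(pi/4) = pi, hence R^4 = cos(pi) - sin(pi)*e13.
cos(pi) = -1 and sin(pi) = 0, so R^4 = -1. The total rotation 2*pi is 1 full turn, so every vector returns to itself, yet the rotor is -1, on the OTHER sheet of the double cover (an odd number of 2*pi turns).
Answer: -1


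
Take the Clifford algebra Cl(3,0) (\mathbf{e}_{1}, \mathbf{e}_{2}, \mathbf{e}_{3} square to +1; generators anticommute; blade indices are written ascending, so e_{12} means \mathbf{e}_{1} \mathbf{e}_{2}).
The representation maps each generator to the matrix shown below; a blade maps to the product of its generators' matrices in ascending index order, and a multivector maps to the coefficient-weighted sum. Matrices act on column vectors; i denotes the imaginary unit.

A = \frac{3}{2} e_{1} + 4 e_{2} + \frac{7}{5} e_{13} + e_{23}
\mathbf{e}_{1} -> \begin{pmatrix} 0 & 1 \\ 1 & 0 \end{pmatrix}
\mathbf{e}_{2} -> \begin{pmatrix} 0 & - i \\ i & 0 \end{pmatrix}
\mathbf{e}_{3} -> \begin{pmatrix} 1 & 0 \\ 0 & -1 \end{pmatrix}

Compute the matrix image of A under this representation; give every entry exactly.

Bivector images (products of the table entries): rho(e_{13}) = rho(\mathbf{e}_{1})rho(\mathbf{e}_{3}) = \begin{pmatrix} 0 & -1 \\ 1 & 0 \end{pmatrix}; rho(e_{23}) = rho(\mathbf{e}_{2})rho(\mathbf{e}_{3}) = \begin{pmatrix} 0 & i \\ i & 0 \end{pmatrix}.
M = (\frac{3}{2})*rho(e_{1}) + (4)*rho(e_{2}) + (\frac{7}{5})*rho(e_{13}) + (1)*rho(e_{23}), summed entrywise:
Answer: \begin{pmatrix} 0 & \frac{1}{10} - 3 i \\ \frac{29}{10} + 5 i & 0 \end{pmatrix}


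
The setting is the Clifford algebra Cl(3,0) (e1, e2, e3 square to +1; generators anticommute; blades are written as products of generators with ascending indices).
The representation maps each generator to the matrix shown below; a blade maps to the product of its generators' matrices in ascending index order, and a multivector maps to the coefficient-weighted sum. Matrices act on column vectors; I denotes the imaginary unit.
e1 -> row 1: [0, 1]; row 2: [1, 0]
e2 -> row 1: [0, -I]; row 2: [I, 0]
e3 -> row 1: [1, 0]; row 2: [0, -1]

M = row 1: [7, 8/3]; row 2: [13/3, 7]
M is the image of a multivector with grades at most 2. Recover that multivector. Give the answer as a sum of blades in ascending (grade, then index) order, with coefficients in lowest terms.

Method: 1, rho(e1), rho(e2), rho(e3) form a trace-orthogonal basis of the 2x2 complex matrices (tr(X Y) = 2 if X = Y, else 0), so M = m0*1 + m1*rho(e1) + m2*rho(e2) + m3*rho(e3) with m0 = tr(M)/2 = 7, m1 = tr(M rho(e1))/2 = 7/2, m2 = tr(M rho(e2))/2 = -5*I/6, m3 = tr(M rho(e3))/2 = 0.
Multiplying table entries, the bivector images are rho(e1 e2) = I*rho(e3), rho(e1 e3) = -I*rho(e2), rho(e2 e3) = I*rho(e1); with real blade coefficients the real parts of m0..m3 are the coefficients of 1, e1, e2, e3 and the imaginary parts give the bivectors (e2 e3: Im m1, e1 e3: -Im m2, e1 e2: Im m3).
Answer: 7 + 7/2*e1 + 5/6*e1 e3


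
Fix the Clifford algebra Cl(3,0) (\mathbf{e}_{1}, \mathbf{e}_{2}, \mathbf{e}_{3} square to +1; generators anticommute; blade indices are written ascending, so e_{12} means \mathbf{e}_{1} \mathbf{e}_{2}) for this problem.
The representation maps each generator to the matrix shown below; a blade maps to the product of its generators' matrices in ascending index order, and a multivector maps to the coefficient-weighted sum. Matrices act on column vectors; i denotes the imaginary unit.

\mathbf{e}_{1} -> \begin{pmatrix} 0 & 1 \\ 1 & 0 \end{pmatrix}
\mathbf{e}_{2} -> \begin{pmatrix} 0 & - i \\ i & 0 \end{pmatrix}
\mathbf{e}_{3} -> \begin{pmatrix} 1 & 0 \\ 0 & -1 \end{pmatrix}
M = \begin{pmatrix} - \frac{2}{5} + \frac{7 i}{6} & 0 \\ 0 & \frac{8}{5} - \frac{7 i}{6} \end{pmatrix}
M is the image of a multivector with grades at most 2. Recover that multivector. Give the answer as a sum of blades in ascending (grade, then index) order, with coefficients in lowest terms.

Method: 1, rho(e_{1}), rho(e_{2}), rho(e_{3}) form a trace-orthogonal basis of the 2x2 complex matrices (tr(X Y) = 2 if X = Y, else 0), so M = m0*1 + m1*rho(e_{1}) + m2*rho(e_{2}) + m3*rho(e_{3}) with m0 = tr(M)/2 = \frac{3}{5}, m1 = tr(M rho(e_{1}))/2 = 0, m2 = tr(M rho(e_{2}))/2 = 0, m3 = tr(M rho(e_{3}))/2 = -1 + \frac{7 i}{6}.
Multiplying table entries, the bivector images are rho(e_{12}) = i*rho(e_{3}), rho(e_{13}) = -i*rho(e_{2}), rho(e_{23}) = i*rho(e_{1}); with real blade coefficients the real parts of m0..m3 are the coefficients of 1, e_{1}, e_{2}, e_{3} and the imaginary parts give the bivectors (e_{23}: Im m1, e_{13}: -Im m2, e_{12}: Im m3).
Answer: \frac{3}{5} - e_{3} + \frac{7}{6} e_{12}


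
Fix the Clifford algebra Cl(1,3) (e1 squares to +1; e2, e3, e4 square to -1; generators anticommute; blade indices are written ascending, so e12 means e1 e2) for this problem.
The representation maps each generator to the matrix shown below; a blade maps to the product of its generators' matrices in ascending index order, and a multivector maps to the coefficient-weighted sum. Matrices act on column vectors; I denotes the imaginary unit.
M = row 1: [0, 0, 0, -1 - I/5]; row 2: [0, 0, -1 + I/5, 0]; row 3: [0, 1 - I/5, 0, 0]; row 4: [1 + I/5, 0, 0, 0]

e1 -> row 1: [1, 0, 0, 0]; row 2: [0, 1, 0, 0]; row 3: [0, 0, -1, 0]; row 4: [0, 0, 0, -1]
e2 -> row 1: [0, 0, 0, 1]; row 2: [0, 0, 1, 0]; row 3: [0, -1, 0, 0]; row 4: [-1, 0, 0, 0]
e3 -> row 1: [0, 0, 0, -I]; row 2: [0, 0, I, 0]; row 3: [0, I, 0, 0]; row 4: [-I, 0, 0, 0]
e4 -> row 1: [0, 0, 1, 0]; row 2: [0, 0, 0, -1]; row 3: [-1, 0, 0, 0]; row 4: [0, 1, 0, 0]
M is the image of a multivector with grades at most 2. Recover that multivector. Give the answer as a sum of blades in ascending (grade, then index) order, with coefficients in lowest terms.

Method: the blade images are trace-orthogonal — tr(rho(e_A) rho(e_B)^-1) = 4 if A = B and 0 otherwise — and rho(e_A)^-1 = (e_A)^2 * rho(e_A) with (e_A)^2 = +1 or -1, so the coefficient of e_A in the preimage is (e_A)^2 * tr(M rho(e_A))/4.
Nonzero projections over blades of grade <= 2: e2: (e2)^2 = -1, tr(M rho(e2)) = 4, coefficient -1; e13: (e13)^2 = +1, tr(M rho(e13)) = 4/5, coefficient 1/5. Every other blade of grade <= 2 projects to 0.
Answer: -e2 + 1/5*e13


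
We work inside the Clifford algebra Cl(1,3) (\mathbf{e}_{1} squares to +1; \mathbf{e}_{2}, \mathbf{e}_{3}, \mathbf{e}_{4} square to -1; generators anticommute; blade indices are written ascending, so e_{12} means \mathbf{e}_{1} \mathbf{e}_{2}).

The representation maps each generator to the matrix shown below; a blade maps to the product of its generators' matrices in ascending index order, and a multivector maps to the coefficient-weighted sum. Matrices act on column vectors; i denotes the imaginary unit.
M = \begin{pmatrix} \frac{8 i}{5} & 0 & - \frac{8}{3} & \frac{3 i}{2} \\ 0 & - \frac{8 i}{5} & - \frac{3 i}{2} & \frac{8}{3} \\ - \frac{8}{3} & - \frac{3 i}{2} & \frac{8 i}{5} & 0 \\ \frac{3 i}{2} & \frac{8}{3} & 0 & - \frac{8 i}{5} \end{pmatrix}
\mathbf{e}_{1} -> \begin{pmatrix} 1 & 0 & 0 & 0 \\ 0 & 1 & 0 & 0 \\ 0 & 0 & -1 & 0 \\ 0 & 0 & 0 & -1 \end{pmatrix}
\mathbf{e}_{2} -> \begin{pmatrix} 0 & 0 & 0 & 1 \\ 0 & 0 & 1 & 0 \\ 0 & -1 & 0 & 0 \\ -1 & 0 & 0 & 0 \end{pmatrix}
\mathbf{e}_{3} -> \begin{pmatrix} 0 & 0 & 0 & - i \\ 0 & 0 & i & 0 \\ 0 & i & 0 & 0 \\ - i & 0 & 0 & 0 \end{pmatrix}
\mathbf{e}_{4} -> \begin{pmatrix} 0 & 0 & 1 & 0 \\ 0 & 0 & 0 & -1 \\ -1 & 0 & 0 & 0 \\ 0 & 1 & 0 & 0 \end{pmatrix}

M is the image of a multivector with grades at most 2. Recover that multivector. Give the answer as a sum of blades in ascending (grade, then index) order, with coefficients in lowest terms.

Method: the blade images are trace-orthogonal — tr(rho(e_A) rho(e_B)^-1) = 4 if A = B and 0 otherwise — and rho(e_A)^-1 = (e_A)^2 * rho(e_A) with (e_A)^2 = +1 or -1, so the coefficient of e_A in the preimage is (e_A)^2 * tr(M rho(e_A))/4.
Nonzero projections over blades of grade <= 2: e_{3}: (e_{3})^2 = -1, tr(M rho(e_{3})) = 6, coefficient -\frac{3}{2}; e_{14}: (e_{14})^2 = +1, tr(M rho(e_{14})) = - \frac{32}{3}, coefficient -\frac{8}{3}; e_{23}: (e_{23})^2 = -1, tr(M rho(e_{23})) = \frac{32}{5}, coefficient -\frac{8}{5}. Every other blade of grade <= 2 projects to 0.
Answer: -\frac{3}{2} e_{3} - \frac{8}{3} e_{14} - \frac{8}{5} e_{23}


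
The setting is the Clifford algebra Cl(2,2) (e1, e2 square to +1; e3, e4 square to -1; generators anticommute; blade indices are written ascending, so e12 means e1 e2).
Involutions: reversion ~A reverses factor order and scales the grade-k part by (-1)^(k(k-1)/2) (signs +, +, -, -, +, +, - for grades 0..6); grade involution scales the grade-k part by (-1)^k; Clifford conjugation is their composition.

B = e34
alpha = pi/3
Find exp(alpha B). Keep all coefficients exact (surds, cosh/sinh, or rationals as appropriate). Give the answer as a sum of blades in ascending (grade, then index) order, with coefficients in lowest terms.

B^2 = (1)^2*(e34)^2 = 1*(-1) = -1 (a basis 2-blade squares to minus the product of its generators' squares).
B^2 = -1 — the series telescopes trigonometrically here: l = 1, alpha*l = pi/3, so exp(alpha B) = cos(pi/3) + (sin(pi/3)/1)*B = 1/2 + (sqrt(3)/2)*B.
Answer: 1/2 + sqrt(3)/2*e34


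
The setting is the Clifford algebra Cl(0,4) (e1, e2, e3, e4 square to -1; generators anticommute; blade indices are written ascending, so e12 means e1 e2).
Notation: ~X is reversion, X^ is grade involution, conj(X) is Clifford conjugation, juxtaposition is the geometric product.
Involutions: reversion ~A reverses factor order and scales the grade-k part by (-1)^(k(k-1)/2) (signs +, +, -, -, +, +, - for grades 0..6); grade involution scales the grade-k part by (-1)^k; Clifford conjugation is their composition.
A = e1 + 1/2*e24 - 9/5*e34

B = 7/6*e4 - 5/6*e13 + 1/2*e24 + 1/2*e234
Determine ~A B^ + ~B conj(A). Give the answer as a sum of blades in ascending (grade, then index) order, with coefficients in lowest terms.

first term: 1/4 + 19/60*e2 + 191/60*e3 - 8/3*e14 - 9/10*e23 + 1/2*e124 - 11/12*e1234
second term: -1/4 + 19/60*e2 + 91/60*e3 - 1/3*e14 - 9/10*e23 + 1/2*e124 - 1/12*e1234
Answer: 19/30*e2 + 47/10*e3 - 3*e14 - 9/5*e23 + e124 - e1234


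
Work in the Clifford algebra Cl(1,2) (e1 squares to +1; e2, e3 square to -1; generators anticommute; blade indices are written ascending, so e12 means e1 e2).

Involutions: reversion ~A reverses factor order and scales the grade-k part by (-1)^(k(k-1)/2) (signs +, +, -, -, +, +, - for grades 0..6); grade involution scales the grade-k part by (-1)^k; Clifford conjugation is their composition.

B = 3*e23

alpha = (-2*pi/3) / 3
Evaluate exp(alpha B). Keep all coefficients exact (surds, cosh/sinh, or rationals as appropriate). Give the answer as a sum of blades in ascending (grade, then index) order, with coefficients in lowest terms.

B^2 = (3)^2*(e23)^2 = 9*(-1) = -9 (a basis 2-blade squares to minus the product of its generators' squares).
B^2 = -9 — circular case — the even/odd split gives cos and sin: l = 3, alpha*l = -2*pi/3, so exp(alpha B) = cos(-2*pi/3) + (sin(-2*pi/3)/3)*B = -1/2 + (-sqrt(3)/6)*B.
Answer: -1/2 - sqrt(3)/2*e23


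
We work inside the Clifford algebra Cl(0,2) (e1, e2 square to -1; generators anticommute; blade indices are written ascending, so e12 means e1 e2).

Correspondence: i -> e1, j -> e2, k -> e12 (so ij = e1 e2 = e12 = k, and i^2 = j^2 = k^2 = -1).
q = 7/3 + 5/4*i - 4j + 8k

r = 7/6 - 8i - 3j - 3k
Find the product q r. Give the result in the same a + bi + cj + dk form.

In blades: q = 7/3 + 5/4*e1 - 4*e2 + 8*e12, r = 7/6 - 8*e1 - 3*e2 - 3*e12.
Distribute q over r term by term (generator squares from the signature, products reordered to ascending indices): (7/3)*r = 49/18 - 56/3*e1 - 7*e2 - 7*e12; (5/4*e1)*r = 10 + 35/24*e1 + 15/4*e2 - 15/4*e12; (-4*e2)*r = -12 + 12*e1 - 14/3*e2 - 32*e12; (8*e12)*r = 24 + 24*e1 - 64*e2 + 28/3*e12.
Sum: 445/18 + 451/24*e1 - 863/12*e2 - 401/12*e12; translating back through the correspondence:
Answer: 445/18 + 451/24*i - 863/12*j - 401/12*k


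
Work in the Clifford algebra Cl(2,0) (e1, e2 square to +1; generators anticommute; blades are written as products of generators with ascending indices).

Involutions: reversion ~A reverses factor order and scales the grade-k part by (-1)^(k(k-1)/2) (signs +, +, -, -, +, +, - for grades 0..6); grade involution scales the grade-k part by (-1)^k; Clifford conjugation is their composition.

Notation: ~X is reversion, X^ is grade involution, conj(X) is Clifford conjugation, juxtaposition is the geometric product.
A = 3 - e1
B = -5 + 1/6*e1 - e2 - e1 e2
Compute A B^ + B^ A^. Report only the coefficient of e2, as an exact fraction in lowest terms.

first term: -89/6 + 9/2*e1 + 4*e2 - 4*e1 e2
second term: -91/6 - 11/2*e1 + 4*e2 - 4*e1 e2
Answer: 8


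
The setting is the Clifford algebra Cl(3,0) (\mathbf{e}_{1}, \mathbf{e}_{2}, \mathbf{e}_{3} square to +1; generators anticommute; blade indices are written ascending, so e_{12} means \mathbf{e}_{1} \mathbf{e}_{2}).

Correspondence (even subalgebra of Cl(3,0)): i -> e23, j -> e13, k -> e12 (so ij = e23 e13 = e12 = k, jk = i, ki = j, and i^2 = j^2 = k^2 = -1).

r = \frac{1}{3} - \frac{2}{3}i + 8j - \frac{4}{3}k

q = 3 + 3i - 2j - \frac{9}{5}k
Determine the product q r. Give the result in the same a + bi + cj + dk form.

In blades: q = 3 - \frac{9}{5} e_{12} - 2 e_{13} + 3 e_{23}, r = \frac{1}{3} - \frac{4}{3} e_{12} + 8 e_{13} - \frac{2}{3} e_{23}.
Distribute q over r term by term (generator squares from the signature, products reordered to ascending indices): (3)*r = 1 - 4 e_{12} + 24 e_{13} - 2 e_{23}; (-\frac{9}{5} e_{12})*r = -\frac{12}{5} - \frac{3}{5} e_{12} + \frac{6}{5} e_{13} + \frac{72}{5} e_{23}; (-2 e_{13})*r = 16 - \frac{4}{3} e_{12} - \frac{2}{3} e_{13} + \frac{8}{3} e_{23}; (3 e_{23})*r = 2 + 24 e_{12} + 4 e_{13} + e_{23}.
Sum: \frac{83}{5} + \frac{271}{15} e_{12} + \frac{428}{15} e_{13} + \frac{241}{15} e_{23}; translating back through the correspondence:
Answer: \frac{83}{5} + \frac{241}{15}i + \frac{428}{15}j + \frac{271}{15}k


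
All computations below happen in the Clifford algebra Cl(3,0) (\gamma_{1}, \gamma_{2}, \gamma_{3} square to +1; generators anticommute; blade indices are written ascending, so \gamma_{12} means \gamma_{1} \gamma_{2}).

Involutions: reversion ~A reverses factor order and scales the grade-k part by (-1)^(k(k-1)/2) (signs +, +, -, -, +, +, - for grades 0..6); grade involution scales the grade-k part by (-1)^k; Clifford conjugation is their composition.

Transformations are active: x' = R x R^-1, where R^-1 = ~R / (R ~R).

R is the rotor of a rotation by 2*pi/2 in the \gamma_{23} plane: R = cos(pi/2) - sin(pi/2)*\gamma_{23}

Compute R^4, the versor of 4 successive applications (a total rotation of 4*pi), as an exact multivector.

Half-angle bookkeeping: 4 applications in \gamma_{23} add up to rotor phase 4*pi/2 = 2 \pi, so R^4 = cos(2 \pi) - sin(2 \pi)*\gamma_{23}.
cos(2 \pi) = 1 and sin(2 \pi) = 0, so R^4 = 1. The total rotation 4*pi is 2 full turns, so every vector returns to itself, yet the rotor is +1, back on the identity sheet (an even number of 2*pi turns).
Answer: 1


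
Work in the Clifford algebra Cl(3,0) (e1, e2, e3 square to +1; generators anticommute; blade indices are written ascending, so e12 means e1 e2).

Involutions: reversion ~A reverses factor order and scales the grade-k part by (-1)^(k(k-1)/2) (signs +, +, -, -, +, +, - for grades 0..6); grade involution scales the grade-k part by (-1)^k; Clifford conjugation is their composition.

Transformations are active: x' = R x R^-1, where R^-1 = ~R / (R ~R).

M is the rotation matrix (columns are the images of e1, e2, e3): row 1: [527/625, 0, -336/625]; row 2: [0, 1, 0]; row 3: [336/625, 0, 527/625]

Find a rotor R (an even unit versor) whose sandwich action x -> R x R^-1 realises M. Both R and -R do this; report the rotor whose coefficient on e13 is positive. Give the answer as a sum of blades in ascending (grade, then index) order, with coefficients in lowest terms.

Method: write R = a + b12*e12 + b13*e13 + b23*e23 with a^2 + b12^2 + b13^2 + b23^2 = 1 (so R^-1 = ~R). Expanding the columns R e_j ~R gives tr M = 4a^2 - 1 and, from the antisymmetric part, M21 - M12 = -4a*b12, M13 - M31 = 4a*b13, M32 - M23 = -4a*b23.
Here tr M = 1679/625, so a^2 = (1 + tr M)/4 = 576/625 and a = ±24/25. Taking a = 24/25: M21 - M12 = 0, M13 - M31 = -672/625, M32 - M23 = 0, giving b12 = 0, b13 = -7/25, b23 = 0, i.e. R = 24/25 - 7/25*e13.
Its e13 coefficient is negative, so report the other preimage -R.
Answer: -24/25 + 7/25*e13. Key observation: the double cover Spin(3) -> SO(3) sends R and -R to the same matrix (trace 1679/625 here), so the stated sign of the e13 coefficient is what selects one sheet.


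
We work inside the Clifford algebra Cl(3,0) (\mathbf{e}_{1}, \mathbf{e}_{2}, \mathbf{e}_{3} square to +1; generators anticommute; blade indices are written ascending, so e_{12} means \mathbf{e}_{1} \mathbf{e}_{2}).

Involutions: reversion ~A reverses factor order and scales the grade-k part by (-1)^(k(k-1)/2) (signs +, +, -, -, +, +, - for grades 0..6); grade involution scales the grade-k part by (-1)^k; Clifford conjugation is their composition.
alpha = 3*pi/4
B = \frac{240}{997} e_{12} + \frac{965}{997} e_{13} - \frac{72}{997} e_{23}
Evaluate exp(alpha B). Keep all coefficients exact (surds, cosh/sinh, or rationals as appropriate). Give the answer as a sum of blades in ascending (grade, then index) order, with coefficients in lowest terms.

B^2 term by term: the squares give (\frac{240}{997})^2*(e_{12})^2 + (\frac{965}{997})^2*(e_{13})^2 + (-\frac{72}{997})^2*(e_{23})^2 = \frac{57600}{994009}*(-1) + \frac{931225}{994009}*(-1) + \frac{5184}{994009}*(-1) = -1 (each basis 2-blade squares to minus the product of its generators' squares); cross terms between blades sharing an index anticommute and cancel. So B^2 = -1.
B^2 = -1 — circular case — the even/odd split gives cos and sin: l = 1, alpha*l = \frac{3 \pi}{4}, so exp(alpha B) = cos(\frac{3 \pi}{4}) + (sin(\frac{3 \pi}{4})/1)*B = - \frac{\sqrt{2}}{2} + (\frac{\sqrt{2}}{2})*B.
Answer: - \frac{\sqrt{2}}{2} + \frac{120 \sqrt{2}}{997} e_{12} + \frac{965 \sqrt{2}}{1994} e_{13} - \frac{36 \sqrt{2}}{997} e_{23}


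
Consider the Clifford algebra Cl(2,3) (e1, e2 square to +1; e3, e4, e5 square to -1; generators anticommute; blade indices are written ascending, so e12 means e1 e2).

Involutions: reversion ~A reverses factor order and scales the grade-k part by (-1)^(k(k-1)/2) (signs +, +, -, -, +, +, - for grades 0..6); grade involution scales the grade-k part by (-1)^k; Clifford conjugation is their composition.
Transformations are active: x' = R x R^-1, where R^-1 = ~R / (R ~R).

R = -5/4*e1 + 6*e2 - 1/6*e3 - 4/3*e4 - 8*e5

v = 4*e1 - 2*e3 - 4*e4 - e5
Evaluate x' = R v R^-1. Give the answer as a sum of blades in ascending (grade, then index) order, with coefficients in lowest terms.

~R = -5/4*e1 + 6*e2 - 1/6*e3 - 4/3*e4 - 8*e5, and R ~R = -4067/144, so R^-1 = ~R / (-4067/144).
R v = -56/3 - 24*e12 + 19/6*e13 + 31/3*e14 + 133/4*e15 - 12*e23 - 24*e24 - 6*e25 - 2*e34 - 95/6*e35 - 92/3*e45
Answer: -3284/581*e1 + 4608/581*e2 + 1034/581*e3 + 1300/581*e4 - 5563/581*e5


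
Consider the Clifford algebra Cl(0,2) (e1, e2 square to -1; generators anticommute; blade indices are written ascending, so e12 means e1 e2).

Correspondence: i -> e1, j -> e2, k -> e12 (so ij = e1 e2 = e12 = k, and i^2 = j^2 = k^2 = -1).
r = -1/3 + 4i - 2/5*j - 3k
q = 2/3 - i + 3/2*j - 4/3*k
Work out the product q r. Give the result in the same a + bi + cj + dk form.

In blades: q = 2/3 - e1 + 3/2*e2 - 4/3*e12, r = -1/3 + 4*e1 - 2/5*e2 - 3*e12.
Distribute q over r term by term (generator squares from the signature, products reordered to ascending indices): (2/3)*r = -2/9 + 8/3*e1 - 4/15*e2 - 2*e12; (-e1)*r = 4 + 1/3*e1 - 3*e2 + 2/5*e12; (3/2*e2)*r = 3/5 - 9/2*e1 - 1/2*e2 - 6*e12; (-4/3*e12)*r = -4 - 8/15*e1 - 16/3*e2 + 4/9*e12.
Sum: 17/45 - 61/30*e1 - 91/10*e2 - 322/45*e12; translating back through the correspondence:
Answer: 17/45 - 61/30*i - 91/10*j - 322/45*k


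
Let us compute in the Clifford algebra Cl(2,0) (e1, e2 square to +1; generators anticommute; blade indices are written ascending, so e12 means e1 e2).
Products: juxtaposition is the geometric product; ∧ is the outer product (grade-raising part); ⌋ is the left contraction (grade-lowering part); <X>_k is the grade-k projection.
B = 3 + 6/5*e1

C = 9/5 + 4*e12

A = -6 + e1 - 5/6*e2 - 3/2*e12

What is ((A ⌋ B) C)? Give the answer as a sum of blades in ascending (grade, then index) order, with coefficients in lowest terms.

step 1: -84/5 - 36/5*e1
step 2: -756/25 - 324/25*e1 - 144/5*e2 - 336/5*e12
Answer: -756/25 - 324/25*e1 - 144/5*e2 - 336/5*e12


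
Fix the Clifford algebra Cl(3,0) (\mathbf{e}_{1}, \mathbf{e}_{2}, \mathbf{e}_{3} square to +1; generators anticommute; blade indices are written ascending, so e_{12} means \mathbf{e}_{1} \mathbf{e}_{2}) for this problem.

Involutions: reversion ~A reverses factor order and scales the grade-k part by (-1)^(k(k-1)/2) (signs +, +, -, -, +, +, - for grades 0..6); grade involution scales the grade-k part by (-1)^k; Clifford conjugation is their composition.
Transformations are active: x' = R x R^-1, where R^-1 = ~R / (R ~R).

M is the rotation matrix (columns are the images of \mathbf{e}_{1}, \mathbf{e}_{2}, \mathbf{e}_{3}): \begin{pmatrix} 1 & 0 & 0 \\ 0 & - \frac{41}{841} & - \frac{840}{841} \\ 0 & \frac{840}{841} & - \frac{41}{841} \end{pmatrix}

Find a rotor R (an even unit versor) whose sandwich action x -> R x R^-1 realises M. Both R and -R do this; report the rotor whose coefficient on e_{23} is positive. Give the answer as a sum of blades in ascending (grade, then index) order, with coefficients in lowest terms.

Method: write R = a + b12*e_{12} + b13*e_{13} + b23*e_{23} with a^2 + b12^2 + b13^2 + b23^2 = 1 (so R^-1 = ~R). Expanding the columns R e_j ~R gives tr M = 4a^2 - 1 and, from the antisymmetric part, M21 - M12 = -4a*b12, M13 - M31 = 4a*b13, M32 - M23 = -4a*b23.
Here tr M = \frac{759}{841}, so a^2 = (1 + tr M)/4 = \frac{400}{841} and a = ±\frac{20}{29}. Taking a = \frac{20}{29}: M21 - M12 = 0, M13 - M31 = 0, M32 - M23 = \frac{1680}{841}, giving b12 = 0, b13 = 0, b23 = -\frac{21}{29}, i.e. R = \frac{20}{29} - \frac{21}{29} e_{23}.
Its e_{23} coefficient is negative, so report the other preimage -R.
Answer: -\frac{20}{29} + \frac{21}{29} e_{23}. Recall the cover is two-to-one: with M of trace \frac{759}{841}, both preimages act alike, and the stated e_{23} sign chooses the sheet.


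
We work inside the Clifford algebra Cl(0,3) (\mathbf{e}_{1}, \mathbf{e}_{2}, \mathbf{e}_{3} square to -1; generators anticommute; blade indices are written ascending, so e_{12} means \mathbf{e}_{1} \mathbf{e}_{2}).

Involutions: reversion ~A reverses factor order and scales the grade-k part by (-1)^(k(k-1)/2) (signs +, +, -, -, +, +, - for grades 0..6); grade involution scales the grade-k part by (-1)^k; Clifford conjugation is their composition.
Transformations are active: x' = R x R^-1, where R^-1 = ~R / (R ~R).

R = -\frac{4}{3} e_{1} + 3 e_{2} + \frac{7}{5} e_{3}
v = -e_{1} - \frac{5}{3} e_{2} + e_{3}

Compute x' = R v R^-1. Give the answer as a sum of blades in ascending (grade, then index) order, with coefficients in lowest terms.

~R = -\frac{4}{3} e_{1} + 3 e_{2} + \frac{7}{5} e_{3}, and R ~R = -\frac{2866}{225}, so R^-1 = ~R / (-\frac{2866}{225}).
R v = \frac{34}{15} + \frac{47}{9} e_{12} + \frac{1}{15} e_{13} + \frac{16}{3} e_{23}
Answer: \frac{2113}{1433} e_{1} + \frac{2575}{4299} e_{2} - \frac{2147}{1433} e_{3}


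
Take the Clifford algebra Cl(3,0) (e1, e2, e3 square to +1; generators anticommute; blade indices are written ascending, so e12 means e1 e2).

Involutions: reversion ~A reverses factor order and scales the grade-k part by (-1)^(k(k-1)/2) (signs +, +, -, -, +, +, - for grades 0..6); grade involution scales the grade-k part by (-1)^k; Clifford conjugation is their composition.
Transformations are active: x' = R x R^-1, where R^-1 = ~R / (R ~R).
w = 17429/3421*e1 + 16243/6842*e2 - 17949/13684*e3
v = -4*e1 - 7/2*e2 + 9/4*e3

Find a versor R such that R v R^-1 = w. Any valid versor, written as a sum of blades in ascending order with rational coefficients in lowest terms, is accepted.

Why this works: both vectors square to 533/16, so q(v) = q(w) and R = v + w = 3745/3421*e1 - 3852/3421*e2 + 3210/3421*e3 carries v to w — its own direction survives, the complement (v - w)/2 flips.
Answer: 3745/3421*e1 - 3852/3421*e2 + 3210/3421*e3


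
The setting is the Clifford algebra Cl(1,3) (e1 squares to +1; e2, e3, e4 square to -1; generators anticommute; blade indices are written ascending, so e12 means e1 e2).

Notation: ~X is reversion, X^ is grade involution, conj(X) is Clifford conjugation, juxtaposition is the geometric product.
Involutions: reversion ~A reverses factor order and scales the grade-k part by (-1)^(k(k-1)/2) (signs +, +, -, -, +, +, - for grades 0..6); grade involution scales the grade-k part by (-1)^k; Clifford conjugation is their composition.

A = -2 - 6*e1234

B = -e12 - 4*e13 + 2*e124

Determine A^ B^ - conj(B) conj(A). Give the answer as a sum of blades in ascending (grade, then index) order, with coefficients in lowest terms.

first term: -12*e3 + 2*e12 + 8*e13 - 24*e24 + 6*e34 + 4*e124
second term: -12*e3 - 2*e12 - 8*e13 + 24*e24 - 6*e34 - 4*e124
Answer: 4*e12 + 16*e13 - 48*e24 + 12*e34 + 8*e124


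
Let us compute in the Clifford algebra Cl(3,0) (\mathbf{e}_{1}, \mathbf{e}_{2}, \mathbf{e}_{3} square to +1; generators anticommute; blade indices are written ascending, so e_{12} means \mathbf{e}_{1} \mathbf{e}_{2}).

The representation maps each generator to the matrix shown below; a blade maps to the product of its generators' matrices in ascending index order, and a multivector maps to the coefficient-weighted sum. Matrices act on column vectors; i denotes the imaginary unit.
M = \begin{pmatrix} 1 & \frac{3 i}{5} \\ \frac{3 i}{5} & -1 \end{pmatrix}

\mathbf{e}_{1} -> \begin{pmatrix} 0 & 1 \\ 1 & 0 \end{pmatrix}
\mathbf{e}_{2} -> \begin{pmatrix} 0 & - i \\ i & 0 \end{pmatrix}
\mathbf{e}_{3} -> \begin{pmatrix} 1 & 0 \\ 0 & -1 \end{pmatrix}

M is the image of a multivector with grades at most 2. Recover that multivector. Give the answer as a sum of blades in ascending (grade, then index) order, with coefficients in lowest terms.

Method: 1, rho(e_{1}), rho(e_{2}), rho(e_{3}) form a trace-orthogonal basis of the 2x2 complex matrices (tr(X Y) = 2 if X = Y, else 0), so M = m0*1 + m1*rho(e_{1}) + m2*rho(e_{2}) + m3*rho(e_{3}) with m0 = tr(M)/2 = 0, m1 = tr(M rho(e_{1}))/2 = \frac{3 i}{5}, m2 = tr(M rho(e_{2}))/2 = 0, m3 = tr(M rho(e_{3}))/2 = 1.
Multiplying table entries, the bivector images are rho(e_{12}) = i*rho(e_{3}), rho(e_{13}) = -i*rho(e_{2}), rho(e_{23}) = i*rho(e_{1}); with real blade coefficients the real parts of m0..m3 are the coefficients of 1, e_{1}, e_{2}, e_{3} and the imaginary parts give the bivectors (e_{23}: Im m1, e_{13}: -Im m2, e_{12}: Im m3).
Answer: e_{3} + \frac{3}{5} e_{23}


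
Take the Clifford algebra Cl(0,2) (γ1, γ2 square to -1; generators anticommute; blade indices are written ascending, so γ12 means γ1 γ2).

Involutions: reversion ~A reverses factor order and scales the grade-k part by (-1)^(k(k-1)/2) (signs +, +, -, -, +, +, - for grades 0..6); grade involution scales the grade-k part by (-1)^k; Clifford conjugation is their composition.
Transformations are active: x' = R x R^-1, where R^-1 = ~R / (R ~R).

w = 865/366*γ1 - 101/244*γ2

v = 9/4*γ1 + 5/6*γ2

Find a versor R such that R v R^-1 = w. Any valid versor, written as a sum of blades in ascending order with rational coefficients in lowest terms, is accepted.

Sketch: the shared square -829/144 makes R = v + w = 3377/732*γ1 + 307/732*γ2 the natural versor; its sandwich fixes that direction, negates (v - w)/2, and sends v to w.
Answer: 3377/732*γ1 + 307/732*γ2


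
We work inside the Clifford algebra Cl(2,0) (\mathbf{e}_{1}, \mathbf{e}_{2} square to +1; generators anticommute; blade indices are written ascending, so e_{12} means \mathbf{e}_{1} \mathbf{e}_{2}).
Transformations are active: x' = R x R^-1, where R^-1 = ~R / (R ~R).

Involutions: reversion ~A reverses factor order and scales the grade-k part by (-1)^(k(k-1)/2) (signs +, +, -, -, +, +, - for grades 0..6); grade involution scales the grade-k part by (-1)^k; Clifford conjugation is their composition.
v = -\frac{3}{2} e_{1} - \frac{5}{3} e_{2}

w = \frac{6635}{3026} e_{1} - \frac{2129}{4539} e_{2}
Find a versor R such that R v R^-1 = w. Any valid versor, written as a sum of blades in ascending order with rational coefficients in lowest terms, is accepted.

The midline construction: v and w both square to \frac{181}{36}, so reflecting in their sum \frac{1048}{1513} e_{1} - \frac{9694}{4539} e_{2} exchanges them.
Answer: \frac{1048}{1513} e_{1} - \frac{9694}{4539} e_{2}


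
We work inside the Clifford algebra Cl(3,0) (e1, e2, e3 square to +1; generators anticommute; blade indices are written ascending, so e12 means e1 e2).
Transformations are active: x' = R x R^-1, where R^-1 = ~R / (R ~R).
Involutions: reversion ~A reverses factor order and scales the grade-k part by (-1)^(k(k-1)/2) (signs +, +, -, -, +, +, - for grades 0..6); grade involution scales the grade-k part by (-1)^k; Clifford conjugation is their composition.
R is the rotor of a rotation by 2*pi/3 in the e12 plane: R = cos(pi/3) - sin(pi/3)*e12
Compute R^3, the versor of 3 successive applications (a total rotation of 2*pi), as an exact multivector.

Half-angle bookkeeping: 3 applications in e12 add up to rotor phase 3*pi/3 = pi, so R^3 = cos(pi) - sin(pi)*e12.
cos(pi) = -1 and sin(pi) = 0, so R^3 = -1. The total rotation 2*pi is 1 full turn, so every vector returns to itself, yet the rotor is -1, on the OTHER sheet of the double cover (an odd number of 2*pi turns).
Answer: -1


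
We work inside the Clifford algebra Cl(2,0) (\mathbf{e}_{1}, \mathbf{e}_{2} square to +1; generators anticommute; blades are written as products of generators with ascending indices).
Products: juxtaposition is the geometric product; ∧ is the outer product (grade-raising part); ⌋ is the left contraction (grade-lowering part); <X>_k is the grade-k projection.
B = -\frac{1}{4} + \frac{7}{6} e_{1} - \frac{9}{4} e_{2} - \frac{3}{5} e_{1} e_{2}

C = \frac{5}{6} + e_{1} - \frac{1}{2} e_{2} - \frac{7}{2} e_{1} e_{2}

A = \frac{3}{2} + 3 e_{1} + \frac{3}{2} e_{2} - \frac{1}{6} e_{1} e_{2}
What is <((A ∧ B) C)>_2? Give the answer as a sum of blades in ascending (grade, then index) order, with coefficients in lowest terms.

step 1: -\frac{3}{8} + e_{1} - \frac{15}{4} e_{2} - \frac{1123}{120} e_{1} e_{2}
step 2: -\frac{3623}{120} - \frac{639}{80} e_{1} + \frac{701}{240} e_{2} - \frac{233}{72} e_{1} e_{2}
step 3: -\frac{233}{72} e_{1} e_{2}
Answer: -\frac{233}{72} e_{1} e_{2}


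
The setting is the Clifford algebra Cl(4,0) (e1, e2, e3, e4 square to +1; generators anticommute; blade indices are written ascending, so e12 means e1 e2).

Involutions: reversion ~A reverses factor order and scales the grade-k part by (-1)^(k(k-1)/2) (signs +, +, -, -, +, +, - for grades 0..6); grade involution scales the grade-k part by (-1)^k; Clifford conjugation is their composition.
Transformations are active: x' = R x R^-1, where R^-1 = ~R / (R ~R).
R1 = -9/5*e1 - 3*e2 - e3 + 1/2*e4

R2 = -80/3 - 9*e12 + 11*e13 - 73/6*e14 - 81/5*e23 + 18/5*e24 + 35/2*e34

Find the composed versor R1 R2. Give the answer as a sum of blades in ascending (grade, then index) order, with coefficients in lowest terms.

Distribute over the terms of R1 (each basis-blade product reordered to ascending indices, repeated generators contracted through their squares):
(-9/5*e1) R2 = 48*e1 + 81/5*e2 - 99/5*e3 + 219/10*e4 + 729/25*e123 - 162/25*e124 - 63/2*e134
(-3*e2) R2 = -27*e1 + 80*e2 + 243/5*e3 - 54/5*e4 + 33*e123 - 73/2*e124 - 105/2*e234
(-e3) R2 = 11*e1 - 81/5*e2 + 80/3*e3 - 35/2*e4 + 9*e123 - 73/6*e134 + 18/5*e234
(1/2*e4) R2 = 73/12*e1 - 9/5*e2 - 35/4*e3 - 40/3*e4 - 9/2*e124 + 11/2*e134 - 81/10*e234
Summing the partial products and collecting blades:
Answer: 457/12*e1 + 391/5*e2 + 2803/60*e3 - 296/15*e4 + 1779/25*e123 - 1187/25*e124 - 229/6*e134 - 57*e234


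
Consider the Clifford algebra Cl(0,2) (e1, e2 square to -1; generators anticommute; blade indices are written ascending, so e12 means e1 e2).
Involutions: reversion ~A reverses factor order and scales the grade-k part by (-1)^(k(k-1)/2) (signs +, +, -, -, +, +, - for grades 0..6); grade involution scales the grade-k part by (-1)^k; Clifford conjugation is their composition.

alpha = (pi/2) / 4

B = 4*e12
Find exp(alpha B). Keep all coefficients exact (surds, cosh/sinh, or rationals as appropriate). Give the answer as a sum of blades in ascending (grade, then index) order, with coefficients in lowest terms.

B^2 = (4)^2*(e12)^2 = 16*(-1) = -16 (a basis 2-blade squares to minus the product of its generators' squares).
B^2 = -16 — B^2 < 0, so the exponential closes trigonometrically: l = 4, alpha*l = pi/2, so exp(alpha B) = cos(pi/2) + (sin(pi/2)/4)*B = 0 + (1/4)*B.
Answer: e12


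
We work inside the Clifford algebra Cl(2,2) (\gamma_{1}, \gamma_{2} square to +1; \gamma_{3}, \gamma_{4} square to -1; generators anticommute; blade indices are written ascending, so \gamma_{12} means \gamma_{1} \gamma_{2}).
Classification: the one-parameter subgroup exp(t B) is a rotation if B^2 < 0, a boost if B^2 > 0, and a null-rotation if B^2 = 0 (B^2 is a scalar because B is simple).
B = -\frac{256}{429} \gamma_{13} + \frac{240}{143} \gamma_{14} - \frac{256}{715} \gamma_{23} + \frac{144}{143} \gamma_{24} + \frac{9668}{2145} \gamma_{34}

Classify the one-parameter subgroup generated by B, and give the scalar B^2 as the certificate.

B^2 term by term: the squares give (-\frac{256}{429})^2*(\gamma_{13})^2 + (\frac{240}{143})^2*(\gamma_{14})^2 + (-\frac{256}{715})^2*(\gamma_{23})^2 + (\frac{144}{143})^2*(\gamma_{24})^2 + (\frac{9668}{2145})^2*(\gamma_{34})^2 = \frac{65536}{184041}*(+1) + \frac{57600}{20449}*(+1) + \frac{65536}{511225}*(+1) + \frac{20736}{20449}*(+1) + \frac{93470224}{4601025}*(-1) = -16 (each basis 2-blade squares to minus the product of its generators' squares); cross terms between blades sharing an index anticommute and cancel; the commuting (index-disjoint) pairs give grade-4 terms 2*c*c'*(blade product), which cancel blade by blade — \gamma_{1234}: \frac{24576}{20449} - \frac{24576}{20449} = 0 — confirming B is simple. So B^2 = -16.
Answer: rotation, certificate B^2 = -16. The scalar -16 is the complete invariant here: its sign names the subgroup type.


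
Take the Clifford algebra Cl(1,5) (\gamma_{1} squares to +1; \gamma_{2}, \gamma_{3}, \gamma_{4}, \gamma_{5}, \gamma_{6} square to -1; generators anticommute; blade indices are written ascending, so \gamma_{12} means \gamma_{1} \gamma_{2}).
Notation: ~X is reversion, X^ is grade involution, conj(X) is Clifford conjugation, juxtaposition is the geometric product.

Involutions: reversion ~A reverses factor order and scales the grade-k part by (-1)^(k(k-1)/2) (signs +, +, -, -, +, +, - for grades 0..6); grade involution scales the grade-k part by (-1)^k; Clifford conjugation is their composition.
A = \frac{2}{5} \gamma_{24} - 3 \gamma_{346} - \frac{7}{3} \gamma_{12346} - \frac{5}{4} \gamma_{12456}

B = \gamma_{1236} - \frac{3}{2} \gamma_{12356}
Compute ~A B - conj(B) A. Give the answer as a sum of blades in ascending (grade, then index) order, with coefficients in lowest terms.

first term: -\frac{7}{3} \gamma_{4} + \frac{15}{8} \gamma_{34} - \frac{7}{2} \gamma_{45} + 3 \gamma_{124} - \frac{5}{4} \gamma_{345} + \frac{9}{2} \gamma_{1245} + \frac{2}{5} \gamma_{1346} - \frac{3}{5} \gamma_{13456}
second term: -\frac{7}{3} \gamma_{4} + \frac{15}{8} \gamma_{34} - \frac{7}{2} \gamma_{45} - 3 \gamma_{124} + \frac{5}{4} \gamma_{345} - \frac{9}{2} \gamma_{1245} + \frac{2}{5} \gamma_{1346} + \frac{3}{5} \gamma_{13456}
Answer: 6 \gamma_{124} - \frac{5}{2} \gamma_{345} + 9 \gamma_{1245} - \frac{6}{5} \gamma_{13456}


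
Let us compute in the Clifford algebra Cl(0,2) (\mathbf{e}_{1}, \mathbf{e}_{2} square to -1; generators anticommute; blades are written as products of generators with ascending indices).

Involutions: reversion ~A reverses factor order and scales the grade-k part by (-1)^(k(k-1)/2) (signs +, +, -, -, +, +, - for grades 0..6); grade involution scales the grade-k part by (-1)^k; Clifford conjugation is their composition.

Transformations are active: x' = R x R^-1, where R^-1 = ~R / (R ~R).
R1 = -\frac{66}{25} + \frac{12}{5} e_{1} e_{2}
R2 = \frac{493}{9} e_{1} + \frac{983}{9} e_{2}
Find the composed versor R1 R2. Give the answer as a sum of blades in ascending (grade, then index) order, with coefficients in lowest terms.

Distribute over the terms of R1 (each basis-blade product reordered to ascending indices, repeated generators contracted through their squares):
(-\frac{66}{25}) R2 = -\frac{10846}{75} e_{1} - \frac{21626}{75} e_{2}
(\frac{12}{5} e_{1} e_{2}) R2 = -\frac{3932}{15} e_{1} + \frac{1972}{15} e_{2}
Summing the partial products and collecting blades:
Answer: -\frac{30506}{75} e_{1} - \frac{3922}{25} e_{2}


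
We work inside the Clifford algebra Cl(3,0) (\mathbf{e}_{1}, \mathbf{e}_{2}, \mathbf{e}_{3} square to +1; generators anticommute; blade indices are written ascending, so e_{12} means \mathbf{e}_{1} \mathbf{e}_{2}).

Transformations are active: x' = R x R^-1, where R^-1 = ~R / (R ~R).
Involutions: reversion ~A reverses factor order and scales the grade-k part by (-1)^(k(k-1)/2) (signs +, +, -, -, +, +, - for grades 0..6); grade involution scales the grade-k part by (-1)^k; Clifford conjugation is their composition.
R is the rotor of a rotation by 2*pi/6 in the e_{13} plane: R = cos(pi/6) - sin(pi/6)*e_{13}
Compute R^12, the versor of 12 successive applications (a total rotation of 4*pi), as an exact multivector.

Half-angle bookkeeping: 12 applications in e_{13} add up to rotor phase 12*pi/6 = 2 \pi, so R^12 = cos(2 \pi) - sin(2 \pi)*e_{13}.
cos(2 \pi) = 1 and sin(2 \pi) = 0, so R^12 = 1. The total rotation 4*pi is 2 full turns, so every vector returns to itself, yet the rotor is +1, back on the identity sheet (an even number of 2*pi turns).
Answer: 1


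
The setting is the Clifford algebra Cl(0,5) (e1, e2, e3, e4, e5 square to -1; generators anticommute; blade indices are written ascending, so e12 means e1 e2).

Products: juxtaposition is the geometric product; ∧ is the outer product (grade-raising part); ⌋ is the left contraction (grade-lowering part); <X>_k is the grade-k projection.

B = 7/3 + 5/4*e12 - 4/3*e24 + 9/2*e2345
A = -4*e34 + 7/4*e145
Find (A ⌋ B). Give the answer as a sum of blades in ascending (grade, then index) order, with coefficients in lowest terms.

step 1: 18*e25
Answer: 18*e25


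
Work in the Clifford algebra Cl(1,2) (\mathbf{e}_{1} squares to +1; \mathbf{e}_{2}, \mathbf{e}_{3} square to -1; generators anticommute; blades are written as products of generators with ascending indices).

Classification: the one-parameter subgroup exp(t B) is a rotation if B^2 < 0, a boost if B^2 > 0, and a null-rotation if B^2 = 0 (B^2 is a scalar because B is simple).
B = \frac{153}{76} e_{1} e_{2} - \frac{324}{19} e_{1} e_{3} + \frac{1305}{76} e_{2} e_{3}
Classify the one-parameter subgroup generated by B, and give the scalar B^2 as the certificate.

B^2 term by term: the squares give (\frac{153}{76})^2*(e_{1} e_{2})^2 + (-\frac{324}{19})^2*(e_{1} e_{3})^2 + (\frac{1305}{76})^2*(e_{2} e_{3})^2 = \frac{23409}{5776}*(+1) + \frac{104976}{361}*(+1) + \frac{1703025}{5776}*(-1) = 0 (each basis 2-blade squares to minus the product of its generators' squares); cross terms between blades sharing an index anticommute and cancel. So B^2 = 0.
Answer: null-rotation, certificate B^2 = 0. No conjugation can change B^2 = 0; the sign gives the class.
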